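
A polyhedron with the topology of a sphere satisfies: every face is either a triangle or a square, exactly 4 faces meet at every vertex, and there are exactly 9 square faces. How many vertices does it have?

15

Let x be the number of triangles; then F = 9 + x.
Edge–face incidences: 2E = 4·9 + 3·x = 36 + 3x.
Every vertex has degree 4, so 4V = 2E.
Euler: V − E + F = 2 ⇒ (2E)/4 − E + (9 + x) = 2.
Multiply by 8: 2·(2E) − 4·(2E) + 8·(9 + x) = 16, i.e. 72 + 8x − 2·(36 + 3x) = 16.
Collecting terms: 2x = 16, so x = 8.
Then 2E = 36 + 3·8 = 60, so E = 30, V = 2E/4 = 15, F = 9 + 8 = 17.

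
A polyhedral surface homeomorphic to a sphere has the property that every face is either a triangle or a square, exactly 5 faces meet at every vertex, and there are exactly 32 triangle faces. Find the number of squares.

6

Let x be the number of squares; then F = 32 + x.
Edge–face incidences: 2E = 3·32 + 4·x = 96 + 4x.
Every vertex has degree 5, so 5V = 2E.
Euler: V − E + F = 2 ⇒ (2E)/5 − E + (32 + x) = 2.
Multiply by 10: 2·(2E) − 5·(2E) + 10·(32 + x) = 20, i.e. 320 + 10x − 3·(96 + 4x) = 20.
Collecting terms: −2x + 32 = 20, so −2x = −12, so x = 6.
Then 2E = 96 + 4·6 = 120, so E = 60, V = 2E/5 = 24, F = 32 + 6 = 38.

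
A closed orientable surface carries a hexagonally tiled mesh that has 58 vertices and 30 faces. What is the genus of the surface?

2

Every face is a hexagon, so 2E = 6·30 = 180, giving E = 90.
χ = V − E + F = 58 − 90 + 30 = -2.
For a closed orientable surface χ = 2 − 2g, so g = (2 − (-2))/2 = 2.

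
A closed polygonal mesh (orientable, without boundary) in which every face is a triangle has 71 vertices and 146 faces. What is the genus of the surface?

Every face is a triangle, so 2E = 3·146 = 438, giving E = 219.
χ = V − E + F = 71 − 219 + 146 = -2.
For a closed orientable surface χ = 2 − 2g, so g = (2 − (-2))/2 = 2.

2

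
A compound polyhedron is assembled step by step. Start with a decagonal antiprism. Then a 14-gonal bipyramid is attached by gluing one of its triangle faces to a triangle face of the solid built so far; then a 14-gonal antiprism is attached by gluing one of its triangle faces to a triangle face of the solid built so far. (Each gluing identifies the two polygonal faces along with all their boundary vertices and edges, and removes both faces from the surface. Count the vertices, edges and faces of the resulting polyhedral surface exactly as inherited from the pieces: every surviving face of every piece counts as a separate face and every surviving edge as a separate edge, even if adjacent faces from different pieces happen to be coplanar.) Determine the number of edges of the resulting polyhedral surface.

132

A decagonal antiprism: V=20, E=40, F=22.
Attach a 14-gonal bipyramid (V=16, E=42, F=28) along a 3-gon: merge 3 vertices and 3 edges, delete both glued faces → V=33, E=79, F=48.
Attach a 14-gonal antiprism (V=28, E=56, F=30) along a 3-gon: merge 3 vertices and 3 edges, delete both glued faces → V=58, E=132, F=76.
Check: V − E + F = 58 − 132 + 76 = 2.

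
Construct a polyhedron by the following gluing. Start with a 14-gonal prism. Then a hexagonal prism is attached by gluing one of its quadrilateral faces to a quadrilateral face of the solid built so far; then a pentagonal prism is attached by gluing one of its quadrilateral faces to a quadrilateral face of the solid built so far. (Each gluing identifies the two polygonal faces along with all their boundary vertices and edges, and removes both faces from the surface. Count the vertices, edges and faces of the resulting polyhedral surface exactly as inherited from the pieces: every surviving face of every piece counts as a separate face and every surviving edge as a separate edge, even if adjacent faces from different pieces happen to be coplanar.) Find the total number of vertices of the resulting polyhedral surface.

42

A 14-gonal prism: V=28, E=42, F=16.
Attach a hexagonal prism (V=12, E=18, F=8) along a 4-gon: merge 4 vertices and 4 edges, delete both glued faces → V=36, E=56, F=22.
Attach a pentagonal prism (V=10, E=15, F=7) along a 4-gon: merge 4 vertices and 4 edges, delete both glued faces → V=42, E=67, F=27.
Check: V − E + F = 42 − 67 + 27 = 2.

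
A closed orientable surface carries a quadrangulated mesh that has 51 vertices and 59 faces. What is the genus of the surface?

5

Every face is a square, so 2E = 4·59 = 236, giving E = 118.
χ = V − E + F = 51 − 118 + 59 = -8.
For a closed orientable surface χ = 2 − 2g, so g = (2 − (-8))/2 = 5.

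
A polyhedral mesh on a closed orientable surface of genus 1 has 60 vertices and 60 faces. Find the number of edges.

For a closed orientable surface of genus 1, χ = 2 − 2·1 = 0.
E = V + F − (0) = 60 + 60 − (0) = 120.

120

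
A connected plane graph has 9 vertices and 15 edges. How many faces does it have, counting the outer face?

8

Euler's formula for a connected plane graph: V − E + F = 2, so F = 2 − 9 + 15 = 8.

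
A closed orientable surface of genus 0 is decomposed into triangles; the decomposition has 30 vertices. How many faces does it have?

56

χ = 2 − 2·0 = 2, and every face is a triangle so 3F = 2E.
V − E + F = 2 with E = 3F/2 gives 30 − (3/2 − 1)·F = 2, so F = 56 and E = 84.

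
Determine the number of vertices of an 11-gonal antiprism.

An antiprism on an n-gon has two n-gon caps and 2n triangles: V = 2·11 = 22, E = 4·11 = 44, F = 2·11 + 2 = 24.

22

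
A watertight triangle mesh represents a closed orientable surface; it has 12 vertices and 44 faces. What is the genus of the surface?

Every face is a triangle, so 2E = 3·44 = 132, giving E = 66.
χ = V − E + F = 12 − 66 + 44 = -10.
For a closed orientable surface χ = 2 − 2g, so g = (2 − (-10))/2 = 6.

6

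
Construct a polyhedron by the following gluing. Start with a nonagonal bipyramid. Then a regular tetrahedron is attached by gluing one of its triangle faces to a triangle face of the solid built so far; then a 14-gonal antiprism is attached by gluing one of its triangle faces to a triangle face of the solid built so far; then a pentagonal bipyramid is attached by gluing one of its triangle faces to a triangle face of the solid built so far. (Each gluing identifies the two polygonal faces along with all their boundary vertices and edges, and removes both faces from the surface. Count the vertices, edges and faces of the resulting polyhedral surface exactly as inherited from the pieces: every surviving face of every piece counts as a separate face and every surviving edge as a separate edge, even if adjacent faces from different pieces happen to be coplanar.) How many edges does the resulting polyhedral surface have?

A nonagonal bipyramid: V=11, E=27, F=18.
Attach a regular tetrahedron (V=4, E=6, F=4) along a 3-gon: merge 3 vertices and 3 edges, delete both glued faces → V=12, E=30, F=20.
Attach a 14-gonal antiprism (V=28, E=56, F=30) along a 3-gon: merge 3 vertices and 3 edges, delete both glued faces → V=37, E=83, F=48.
Attach a pentagonal bipyramid (V=7, E=15, F=10) along a 3-gon: merge 3 vertices and 3 edges, delete both glued faces → V=41, E=95, F=56.
Check: V − E + F = 41 − 95 + 56 = 2.

95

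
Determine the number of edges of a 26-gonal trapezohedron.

The n-trapezohedron (dual of the n-antiprism) has V = 2·26 + 2 = 54, E = 4·26 = 104, F = 2·26 = 52.

104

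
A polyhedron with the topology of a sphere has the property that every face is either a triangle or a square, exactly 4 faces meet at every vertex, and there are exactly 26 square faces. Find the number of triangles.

8

Let x be the number of triangles; then F = 26 + x.
Edge–face incidences: 2E = 4·26 + 3·x = 104 + 3x.
Every vertex has degree 4, so 4V = 2E.
Euler: V − E + F = 2 ⇒ (2E)/4 − E + (26 + x) = 2.
Multiply by 8: 2·(2E) − 4·(2E) + 8·(26 + x) = 16, i.e. 208 + 8x − 2·(104 + 3x) = 16.
Collecting terms: 2x = 16, so x = 8.
Then 2E = 104 + 3·8 = 128, so E = 64, V = 2E/4 = 32, F = 26 + 8 = 34.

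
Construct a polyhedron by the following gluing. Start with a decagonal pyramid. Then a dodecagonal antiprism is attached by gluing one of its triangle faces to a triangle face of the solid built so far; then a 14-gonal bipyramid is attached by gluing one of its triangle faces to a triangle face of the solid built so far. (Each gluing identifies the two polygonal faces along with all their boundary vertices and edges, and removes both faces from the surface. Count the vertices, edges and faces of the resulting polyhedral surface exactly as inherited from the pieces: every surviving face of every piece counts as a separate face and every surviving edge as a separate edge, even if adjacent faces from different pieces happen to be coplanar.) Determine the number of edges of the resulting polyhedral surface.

A decagonal pyramid: V=11, E=20, F=11.
Attach a dodecagonal antiprism (V=24, E=48, F=26) along a 3-gon: merge 3 vertices and 3 edges, delete both glued faces → V=32, E=65, F=35.
Attach a 14-gonal bipyramid (V=16, E=42, F=28) along a 3-gon: merge 3 vertices and 3 edges, delete both glued faces → V=45, E=104, F=61.
Check: V − E + F = 45 − 104 + 61 = 2.

104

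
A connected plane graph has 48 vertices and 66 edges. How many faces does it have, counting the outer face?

Euler's formula for a connected plane graph: V − E + F = 2, so F = 2 − 48 + 66 = 20.

20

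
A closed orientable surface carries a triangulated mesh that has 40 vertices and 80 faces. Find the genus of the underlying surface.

Every face is a triangle, so 2E = 3·80 = 240, giving E = 120.
χ = V − E + F = 40 − 120 + 80 = 0.
For a closed orientable surface χ = 2 − 2g, so g = (2 − (0))/2 = 1.

1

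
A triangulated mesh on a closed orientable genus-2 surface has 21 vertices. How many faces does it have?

46

χ = 2 − 2·2 = -2, and every face is a triangle so 3F = 2E.
V − E + F = -2 with E = 3F/2 gives 21 − (3/2 − 1)·F = -2, so F = 46 and E = 69.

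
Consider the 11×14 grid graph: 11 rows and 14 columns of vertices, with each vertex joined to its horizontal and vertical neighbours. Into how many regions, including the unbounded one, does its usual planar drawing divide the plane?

The grid has V = 11·14 = 154 vertices and E = 11·13 + 14·10 = 283 edges.
F = 2 − V + E = 2 − 154 + 283 = 131.

131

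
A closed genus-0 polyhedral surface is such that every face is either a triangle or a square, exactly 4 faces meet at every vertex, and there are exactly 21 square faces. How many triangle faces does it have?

Let x be the number of triangles; then F = 21 + x.
Edge–face incidences: 2E = 4·21 + 3·x = 84 + 3x.
Every vertex has degree 4, so 4V = 2E.
Euler: V − E + F = 2 ⇒ (2E)/4 − E + (21 + x) = 2.
Multiply by 8: 2·(2E) − 4·(2E) + 8·(21 + x) = 16, i.e. 168 + 8x − 2·(84 + 3x) = 16.
Collecting terms: 2x = 16, so x = 8.
Then 2E = 84 + 3·8 = 108, so E = 54, V = 2E/4 = 27, F = 21 + 8 = 29.

8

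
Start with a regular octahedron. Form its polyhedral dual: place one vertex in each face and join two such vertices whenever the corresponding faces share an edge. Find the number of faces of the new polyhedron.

The base solid has V = 6, E = 12, F = 8.
The dual swaps V and F and preserves E: V′ = F = 8, E′ = E = 12, F′ = V = 6.

6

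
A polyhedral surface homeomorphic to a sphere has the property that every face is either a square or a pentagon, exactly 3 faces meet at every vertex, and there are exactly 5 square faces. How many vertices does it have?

Let x be the number of pentagons; then F = 5 + x.
Edge–face incidences: 2E = 4·5 + 5·x = 20 + 5x.
Every vertex has degree 3, so 3V = 2E.
Euler: V − E + F = 2 ⇒ (2E)/3 − E + (5 + x) = 2.
Multiply by 6: 2·(2E) − 3·(2E) + 6·(5 + x) = 12, i.e. 30 + 6x − (20 + 5x) = 12.
Collecting terms: x + 10 = 12, so x = 2.
Then 2E = 20 + 5·2 = 30, so E = 15, V = 2E/3 = 10, F = 5 + 2 = 7.

10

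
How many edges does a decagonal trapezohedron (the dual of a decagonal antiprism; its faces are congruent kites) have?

The n-trapezohedron (dual of the n-antiprism) has V = 2·10 + 2 = 22, E = 4·10 = 40, F = 2·10 = 20.

40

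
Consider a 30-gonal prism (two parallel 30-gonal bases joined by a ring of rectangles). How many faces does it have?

32

A prism on an n-gon has two n-gon bases and n rectangular sides: V = 2·30 = 60, E = 3·30 = 90, F = 30 + 2 = 32.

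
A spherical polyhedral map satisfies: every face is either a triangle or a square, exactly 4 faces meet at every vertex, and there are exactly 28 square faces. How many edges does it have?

68

Let x be the number of triangles; then F = 28 + x.
Edge–face incidences: 2E = 4·28 + 3·x = 112 + 3x.
Every vertex has degree 4, so 4V = 2E.
Euler: V − E + F = 2 ⇒ (2E)/4 − E + (28 + x) = 2.
Multiply by 8: 2·(2E) − 4·(2E) + 8·(28 + x) = 16, i.e. 224 + 8x − 2·(112 + 3x) = 16.
Collecting terms: 2x = 16, so x = 8.
Then 2E = 112 + 3·8 = 136, so E = 68, V = 2E/4 = 34, F = 28 + 8 = 36.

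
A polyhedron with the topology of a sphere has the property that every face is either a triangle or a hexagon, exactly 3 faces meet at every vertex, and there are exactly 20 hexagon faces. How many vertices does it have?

44

Let x be the number of triangles; then F = 20 + x.
Edge–face incidences: 2E = 6·20 + 3·x = 120 + 3x.
Every vertex has degree 3, so 3V = 2E.
Euler: V − E + F = 2 ⇒ (2E)/3 − E + (20 + x) = 2.
Multiply by 6: 2·(2E) − 3·(2E) + 6·(20 + x) = 12, i.e. 120 + 6x − (120 + 3x) = 12.
Collecting terms: 3x = 12, so x = 4.
Then 2E = 120 + 3·4 = 132, so E = 66, V = 2E/3 = 44, F = 20 + 4 = 24.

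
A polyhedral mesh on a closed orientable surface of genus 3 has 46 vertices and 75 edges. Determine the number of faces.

For a closed orientable surface of genus 3, χ = 2 − 2·3 = -4.
F = -4 − V + E = -4 − 46 + 75 = 25.

25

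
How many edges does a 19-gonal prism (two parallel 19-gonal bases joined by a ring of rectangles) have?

57

A prism on an n-gon has two n-gon bases and n rectangular sides: V = 2·19 = 38, E = 3·19 = 57, F = 19 + 2 = 21.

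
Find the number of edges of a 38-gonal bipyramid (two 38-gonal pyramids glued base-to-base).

114

A bipyramid over an n-gon has 2n triangular faces and n + 2 vertices: V = 38 + 2 = 40, E = 3·38 = 114, F = 2·38 = 76.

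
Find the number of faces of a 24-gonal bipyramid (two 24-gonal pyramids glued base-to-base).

48

A bipyramid over an n-gon has 2n triangular faces and n + 2 vertices: V = 24 + 2 = 26, E = 3·24 = 72, F = 2·24 = 48.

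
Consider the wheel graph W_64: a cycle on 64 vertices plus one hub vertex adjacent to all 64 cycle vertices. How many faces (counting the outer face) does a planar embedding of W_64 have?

W_64 has V = 64 + 1 = 65 vertices and E = 2·64 = 128 edges.
By Euler's formula F = 2 − V + E = 2 − 65 + 128 = 65.

65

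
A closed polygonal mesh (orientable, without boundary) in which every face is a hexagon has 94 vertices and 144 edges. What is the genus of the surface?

2

Every face is a hexagon and each edge borders two faces, so 6F = 2·144, giving F = 48.
χ = V − E + F = 94 − 144 + 48 = -2.
For a closed orientable surface χ = 2 − 2g, so g = (2 − (-2))/2 = 2.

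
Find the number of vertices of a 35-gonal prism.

A prism on an n-gon has two n-gon bases and n rectangular sides: V = 2·35 = 70, E = 3·35 = 105, F = 35 + 2 = 37.
Check: V − E + F = 70 − 105 + 37 = 2.

70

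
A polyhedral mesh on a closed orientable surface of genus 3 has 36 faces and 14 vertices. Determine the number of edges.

54

For a closed orientable surface of genus 3, χ = 2 − 2·3 = -4.
E = V + F − (-4) = 14 + 36 − (-4) = 54.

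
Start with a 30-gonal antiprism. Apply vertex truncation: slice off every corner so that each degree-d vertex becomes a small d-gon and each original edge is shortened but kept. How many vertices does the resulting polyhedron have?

240

The base solid has V = 60, E = 120, F = 62.
Truncation replaces each original edge-end by a new vertex, so V′ = 2E = 240.
Each original edge survives, and each old vertex of degree d contributes d new edges; summing degrees gives Σd = 2E, so E′ = E + 2E = 3E = 360.
Each original face survives and each original vertex becomes one new face: F′ = F + V = 122.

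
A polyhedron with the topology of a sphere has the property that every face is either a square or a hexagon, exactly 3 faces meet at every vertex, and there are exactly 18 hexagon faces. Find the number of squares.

Let x be the number of squares; then F = 18 + x.
Edge–face incidences: 2E = 6·18 + 4·x = 108 + 4x.
Every vertex has degree 3, so 3V = 2E.
Euler: V − E + F = 2 ⇒ (2E)/3 − E + (18 + x) = 2.
Multiply by 6: 2·(2E) − 3·(2E) + 6·(18 + x) = 12, i.e. 108 + 6x − (108 + 4x) = 12.
Collecting terms: 2x = 12, so x = 6.
Then 2E = 108 + 4·6 = 132, so E = 66, V = 2E/3 = 44, F = 18 + 6 = 24.

6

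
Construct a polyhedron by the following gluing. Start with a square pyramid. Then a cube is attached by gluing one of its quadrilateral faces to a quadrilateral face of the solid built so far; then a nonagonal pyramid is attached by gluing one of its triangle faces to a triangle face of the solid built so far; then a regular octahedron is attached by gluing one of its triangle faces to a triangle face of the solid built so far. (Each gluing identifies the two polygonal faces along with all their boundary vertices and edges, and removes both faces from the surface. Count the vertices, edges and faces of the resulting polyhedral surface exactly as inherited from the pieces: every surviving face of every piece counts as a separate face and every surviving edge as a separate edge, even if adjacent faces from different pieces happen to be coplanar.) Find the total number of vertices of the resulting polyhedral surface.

19

A square pyramid: V=5, E=8, F=5.
Attach a cube (V=8, E=12, F=6) along a 4-gon: merge 4 vertices and 4 edges, delete both glued faces → V=9, E=16, F=9.
Attach a nonagonal pyramid (V=10, E=18, F=10) along a 3-gon: merge 3 vertices and 3 edges, delete both glued faces → V=16, E=31, F=17.
Attach a regular octahedron (V=6, E=12, F=8) along a 3-gon: merge 3 vertices and 3 edges, delete both glued faces → V=19, E=40, F=23.
Check: V − E + F = 19 − 40 + 23 = 2.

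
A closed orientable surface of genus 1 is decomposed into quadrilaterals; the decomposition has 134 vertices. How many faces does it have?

χ = 2 − 2·1 = 0, and every face is a square so 4F = 2E.
V − E + F = 0 with E = 4F/2 gives 134 − (4/2 − 1)·F = 0, so F = 134 and E = 268.

134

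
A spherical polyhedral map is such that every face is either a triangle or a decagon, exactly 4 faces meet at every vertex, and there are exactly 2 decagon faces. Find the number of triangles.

20

Let x be the number of triangles; then F = 2 + x.
Edge–face incidences: 2E = 10·2 + 3·x = 20 + 3x.
Every vertex has degree 4, so 4V = 2E.
Euler: V − E + F = 2 ⇒ (2E)/4 − E + (2 + x) = 2.
Multiply by 8: 2·(2E) − 4·(2E) + 8·(2 + x) = 16, i.e. 16 + 8x − 2·(20 + 3x) = 16.
Collecting terms: 2x − 24 = 16, so 2x = 40, so x = 20.
Then 2E = 20 + 3·20 = 80, so E = 40, V = 2E/4 = 20, F = 2 + 20 = 22.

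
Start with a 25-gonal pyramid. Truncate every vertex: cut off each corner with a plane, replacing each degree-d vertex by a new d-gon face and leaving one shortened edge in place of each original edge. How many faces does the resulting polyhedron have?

The base solid has V = 26, E = 50, F = 26.
Truncation replaces each original edge-end by a new vertex, so V′ = 2E = 100.
Each original edge survives, and each old vertex of degree d contributes d new edges; summing degrees gives Σd = 2E, so E′ = E + 2E = 3E = 150.
Each original face survives and each original vertex becomes one new face: F′ = F + V = 52.

52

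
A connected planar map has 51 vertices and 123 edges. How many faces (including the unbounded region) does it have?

74

Euler's formula for a connected plane graph: V − E + F = 2, so F = 2 − 51 + 123 = 74.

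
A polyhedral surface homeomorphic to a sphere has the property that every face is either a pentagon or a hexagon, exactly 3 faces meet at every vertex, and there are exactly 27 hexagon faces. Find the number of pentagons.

Let x be the number of pentagons; then F = 27 + x.
Edge–face incidences: 2E = 6·27 + 5·x = 162 + 5x.
Every vertex has degree 3, so 3V = 2E.
Euler: V − E + F = 2 ⇒ (2E)/3 − E + (27 + x) = 2.
Multiply by 6: 2·(2E) − 3·(2E) + 6·(27 + x) = 12, i.e. 162 + 6x − (162 + 5x) = 12.
Collecting terms: x = 12.
Then 2E = 162 + 5·12 = 222, so E = 111, V = 2E/3 = 74, F = 27 + 12 = 39.

12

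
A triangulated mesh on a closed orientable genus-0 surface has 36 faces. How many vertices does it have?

χ = 2 − 2·0 = 2, and every face is a triangle so 3F = 2E.
E = 3·36/2 = 54. Then V = 2 + E − F = 2 + 54 − 36 = 20.

20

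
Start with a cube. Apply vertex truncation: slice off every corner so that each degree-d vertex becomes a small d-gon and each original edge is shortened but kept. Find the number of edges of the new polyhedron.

The base solid has V = 8, E = 12, F = 6.
Truncation replaces each original edge-end by a new vertex, so V′ = 2E = 24.
Each original edge survives, and each old vertex of degree d contributes d new edges; summing degrees gives Σd = 2E, so E′ = E + 2E = 3E = 36.
Each original face survives and each original vertex becomes one new face: F′ = F + V = 14.

36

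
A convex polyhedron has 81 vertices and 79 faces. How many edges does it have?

158

Here V − E + F = 2.
E = V + F − (2) = 81 + 79 − (2) = 158.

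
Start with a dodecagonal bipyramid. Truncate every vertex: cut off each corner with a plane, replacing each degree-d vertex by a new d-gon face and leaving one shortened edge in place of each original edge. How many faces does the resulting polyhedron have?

38

The base solid has V = 14, E = 36, F = 24.
Truncation replaces each original edge-end by a new vertex, so V′ = 2E = 72.
Each original edge survives, and each old vertex of degree d contributes d new edges; summing degrees gives Σd = 2E, so E′ = E + 2E = 3E = 108.
Each original face survives and each original vertex becomes one new face: F′ = F + V = 38.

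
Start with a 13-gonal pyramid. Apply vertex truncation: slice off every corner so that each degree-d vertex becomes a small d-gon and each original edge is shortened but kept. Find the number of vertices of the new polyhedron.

The base solid has V = 14, E = 26, F = 14.
Truncation replaces each original edge-end by a new vertex, so V′ = 2E = 52.
Each original edge survives, and each old vertex of degree d contributes d new edges; summing degrees gives Σd = 2E, so E′ = E + 2E = 3E = 78.
Each original face survives and each original vertex becomes one new face: F′ = F + V = 28.

52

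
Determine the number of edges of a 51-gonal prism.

A prism on an n-gon has two n-gon bases and n rectangular sides: V = 2·51 = 102, E = 3·51 = 153, F = 51 + 2 = 53.
Check: V − E + F = 102 − 153 + 53 = 2.

153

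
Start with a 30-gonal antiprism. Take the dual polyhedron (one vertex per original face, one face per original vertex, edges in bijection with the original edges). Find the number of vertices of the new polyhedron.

The base solid has V = 60, E = 120, F = 62.
The dual swaps V and F and preserves E: V′ = F = 62, E′ = E = 120, F′ = V = 60.

62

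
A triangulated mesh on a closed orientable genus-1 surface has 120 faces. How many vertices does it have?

χ = 2 − 2·1 = 0, and every face is a triangle so 3F = 2E.
E = 3·120/2 = 180. Then V = 0 + E − F = 0 + 180 − 120 = 60.

60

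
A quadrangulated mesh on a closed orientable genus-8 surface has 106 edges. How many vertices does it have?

χ = 2 − 2·8 = -14, and every face is a square so 4F = 2E.
F = 2E/4 = 53. Then V = -14 + E − F = -14 + 106 − 53 = 39.

39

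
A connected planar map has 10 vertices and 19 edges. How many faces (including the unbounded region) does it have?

11

Euler's formula for a connected plane graph: V − E + F = 2, so F = 2 − 10 + 19 = 11.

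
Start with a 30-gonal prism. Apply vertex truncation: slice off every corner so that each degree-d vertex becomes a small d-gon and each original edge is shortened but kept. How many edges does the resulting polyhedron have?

270

The base solid has V = 60, E = 90, F = 32.
Truncation replaces each original edge-end by a new vertex, so V′ = 2E = 180.
Each original edge survives, and each old vertex of degree d contributes d new edges; summing degrees gives Σd = 2E, so E′ = E + 2E = 3E = 270.
Each original face survives and each original vertex becomes one new face: F′ = F + V = 92.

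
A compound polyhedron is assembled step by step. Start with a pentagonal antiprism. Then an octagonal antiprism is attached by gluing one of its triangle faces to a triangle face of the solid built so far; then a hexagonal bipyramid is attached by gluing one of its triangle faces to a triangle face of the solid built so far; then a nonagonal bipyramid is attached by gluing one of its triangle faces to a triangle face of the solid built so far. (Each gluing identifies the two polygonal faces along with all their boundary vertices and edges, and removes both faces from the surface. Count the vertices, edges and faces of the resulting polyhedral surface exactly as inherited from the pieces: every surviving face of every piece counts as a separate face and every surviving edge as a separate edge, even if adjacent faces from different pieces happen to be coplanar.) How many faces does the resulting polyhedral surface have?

54

A pentagonal antiprism: V=10, E=20, F=12.
Attach an octagonal antiprism (V=16, E=32, F=18) along a 3-gon: merge 3 vertices and 3 edges, delete both glued faces → V=23, E=49, F=28.
Attach a hexagonal bipyramid (V=8, E=18, F=12) along a 3-gon: merge 3 vertices and 3 edges, delete both glued faces → V=28, E=64, F=38.
Attach a nonagonal bipyramid (V=11, E=27, F=18) along a 3-gon: merge 3 vertices and 3 edges, delete both glued faces → V=36, E=88, F=54.
Check: V − E + F = 36 − 88 + 54 = 2.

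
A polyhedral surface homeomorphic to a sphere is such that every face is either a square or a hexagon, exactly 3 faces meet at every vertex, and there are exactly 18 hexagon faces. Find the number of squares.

Let x be the number of squares; then F = 18 + x.
Edge–face incidences: 2E = 6·18 + 4·x = 108 + 4x.
Every vertex has degree 3, so 3V = 2E.
Euler: V − E + F = 2 ⇒ (2E)/3 − E + (18 + x) = 2.
Multiply by 6: 2·(2E) − 3·(2E) + 6·(18 + x) = 12, i.e. 108 + 6x − (108 + 4x) = 12.
Collecting terms: 2x = 12, so x = 6.
Then 2E = 108 + 4·6 = 132, so E = 66, V = 2E/3 = 44, F = 18 + 6 = 24.

6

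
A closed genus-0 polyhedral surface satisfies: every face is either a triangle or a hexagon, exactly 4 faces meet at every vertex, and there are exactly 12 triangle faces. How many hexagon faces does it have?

Let x be the number of hexagons; then F = 12 + x.
Edge–face incidences: 2E = 3·12 + 6·x = 36 + 6x.
Every vertex has degree 4, so 4V = 2E.
Euler: V − E + F = 2 ⇒ (2E)/4 − E + (12 + x) = 2.
Multiply by 8: 2·(2E) − 4·(2E) + 8·(12 + x) = 16, i.e. 96 + 8x − 2·(36 + 6x) = 16.
Collecting terms: −4x + 24 = 16, so −4x = −8, so x = 2.
Then 2E = 36 + 6·2 = 48, so E = 24, V = 2E/4 = 12, F = 12 + 2 = 14.

2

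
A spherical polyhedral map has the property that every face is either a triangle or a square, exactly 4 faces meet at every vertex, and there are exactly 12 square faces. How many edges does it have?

Let x be the number of triangles; then F = 12 + x.
Edge–face incidences: 2E = 4·12 + 3·x = 48 + 3x.
Every vertex has degree 4, so 4V = 2E.
Euler: V − E + F = 2 ⇒ (2E)/4 − E + (12 + x) = 2.
Multiply by 8: 2·(2E) − 4·(2E) + 8·(12 + x) = 16, i.e. 96 + 8x − 2·(48 + 3x) = 16.
Collecting terms: 2x = 16, so x = 8.
Then 2E = 48 + 3·8 = 72, so E = 36, V = 2E/4 = 18, F = 12 + 8 = 20.

36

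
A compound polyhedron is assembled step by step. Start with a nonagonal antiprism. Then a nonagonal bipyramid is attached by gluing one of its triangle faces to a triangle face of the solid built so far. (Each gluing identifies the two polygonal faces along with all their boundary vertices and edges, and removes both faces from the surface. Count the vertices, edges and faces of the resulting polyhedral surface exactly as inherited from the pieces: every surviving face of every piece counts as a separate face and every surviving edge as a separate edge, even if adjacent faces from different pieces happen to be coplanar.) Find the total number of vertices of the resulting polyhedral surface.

26

A nonagonal antiprism: V=18, E=36, F=20.
Attach a nonagonal bipyramid (V=11, E=27, F=18) along a 3-gon: merge 3 vertices and 3 edges, delete both glued faces → V=26, E=60, F=36.
Check: V − E + F = 26 − 60 + 36 = 2.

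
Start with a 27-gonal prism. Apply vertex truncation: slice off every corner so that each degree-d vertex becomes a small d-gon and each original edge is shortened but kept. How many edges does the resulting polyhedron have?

The base solid has V = 54, E = 81, F = 29.
Truncation replaces each original edge-end by a new vertex, so V′ = 2E = 162.
Each original edge survives, and each old vertex of degree d contributes d new edges; summing degrees gives Σd = 2E, so E′ = E + 2E = 3E = 243.
Each original face survives and each original vertex becomes one new face: F′ = F + V = 83.

243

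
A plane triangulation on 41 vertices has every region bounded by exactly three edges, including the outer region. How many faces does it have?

78

In a plane triangulation 3F = 2E and V − E + F = 2, so F = 2V − 4 = 2·41 − 4 = 78.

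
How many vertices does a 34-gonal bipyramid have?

A bipyramid over an n-gon has 2n triangular faces and n + 2 vertices: V = 34 + 2 = 36, E = 3·34 = 102, F = 2·34 = 68.

36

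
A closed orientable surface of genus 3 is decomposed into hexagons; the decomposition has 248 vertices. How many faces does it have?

χ = 2 − 2·3 = -4, and every face is a hexagon so 6F = 2E.
V − E + F = -4 with E = 6F/2 gives 248 − (6/2 − 1)·F = -4, so F = 126 and E = 378.

126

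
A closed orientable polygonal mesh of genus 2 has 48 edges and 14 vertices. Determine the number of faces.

For a closed orientable surface of genus 2, χ = 2 − 2·2 = -2.
F = -2 − V + E = -2 − 14 + 48 = 32.

32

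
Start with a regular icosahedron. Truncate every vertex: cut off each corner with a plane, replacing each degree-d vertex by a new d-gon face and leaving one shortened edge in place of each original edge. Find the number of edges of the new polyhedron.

The base solid has V = 12, E = 30, F = 20.
Truncation replaces each original edge-end by a new vertex, so V′ = 2E = 60.
Each original edge survives, and each old vertex of degree d contributes d new edges; summing degrees gives Σd = 2E, so E′ = E + 2E = 3E = 90.
Each original face survives and each original vertex becomes one new face: F′ = F + V = 32.

90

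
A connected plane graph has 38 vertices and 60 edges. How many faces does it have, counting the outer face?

24

Euler's formula for a connected plane graph: V − E + F = 2, so F = 2 − 38 + 60 = 24.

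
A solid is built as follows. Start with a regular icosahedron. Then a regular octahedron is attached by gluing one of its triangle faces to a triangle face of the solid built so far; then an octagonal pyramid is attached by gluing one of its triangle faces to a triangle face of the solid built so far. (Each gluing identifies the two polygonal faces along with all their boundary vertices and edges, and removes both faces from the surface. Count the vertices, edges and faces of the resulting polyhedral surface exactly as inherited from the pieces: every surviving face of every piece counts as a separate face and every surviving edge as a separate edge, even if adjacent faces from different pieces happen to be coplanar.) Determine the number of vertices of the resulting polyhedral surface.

A regular icosahedron: V=12, E=30, F=20.
Attach a regular octahedron (V=6, E=12, F=8) along a 3-gon: merge 3 vertices and 3 edges, delete both glued faces → V=15, E=39, F=26.
Attach an octagonal pyramid (V=9, E=16, F=9) along a 3-gon: merge 3 vertices and 3 edges, delete both glued faces → V=21, E=52, F=33.
Check: V − E + F = 21 − 52 + 33 = 2.

21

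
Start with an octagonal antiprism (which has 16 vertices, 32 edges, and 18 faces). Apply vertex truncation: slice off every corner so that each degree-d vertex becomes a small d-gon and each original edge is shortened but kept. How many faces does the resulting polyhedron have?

Truncation replaces each original edge-end by a new vertex, so V′ = 2E = 64.
Each original edge survives, and each old vertex of degree d contributes d new edges; summing degrees gives Σd = 2E, so E′ = E + 2E = 3E = 96.
Each original face survives and each original vertex becomes one new face: F′ = F + V = 34.

34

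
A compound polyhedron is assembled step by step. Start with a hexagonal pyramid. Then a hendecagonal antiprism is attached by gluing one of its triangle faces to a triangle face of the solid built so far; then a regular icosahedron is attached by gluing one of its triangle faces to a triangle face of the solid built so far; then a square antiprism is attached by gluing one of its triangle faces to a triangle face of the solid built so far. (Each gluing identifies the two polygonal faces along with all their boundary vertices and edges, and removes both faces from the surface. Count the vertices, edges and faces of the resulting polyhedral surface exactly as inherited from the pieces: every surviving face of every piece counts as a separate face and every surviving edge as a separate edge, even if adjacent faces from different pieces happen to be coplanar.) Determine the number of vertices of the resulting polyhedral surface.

A hexagonal pyramid: V=7, E=12, F=7.
Attach a hendecagonal antiprism (V=22, E=44, F=24) along a 3-gon: merge 3 vertices and 3 edges, delete both glued faces → V=26, E=53, F=29.
Attach a regular icosahedron (V=12, E=30, F=20) along a 3-gon: merge 3 vertices and 3 edges, delete both glued faces → V=35, E=80, F=47.
Attach a square antiprism (V=8, E=16, F=10) along a 3-gon: merge 3 vertices and 3 edges, delete both glued faces → V=40, E=93, F=55.
Check: V − E + F = 40 − 93 + 55 = 2.

40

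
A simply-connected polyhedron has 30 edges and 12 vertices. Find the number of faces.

Here V − E + F = 2.
F = 2 − V + E = 2 − 12 + 30 = 20.

20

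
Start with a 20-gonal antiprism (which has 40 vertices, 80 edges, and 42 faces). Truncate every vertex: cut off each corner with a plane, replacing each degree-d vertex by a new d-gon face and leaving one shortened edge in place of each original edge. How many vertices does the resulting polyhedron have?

Truncation replaces each original edge-end by a new vertex, so V′ = 2E = 160.
Each original edge survives, and each old vertex of degree d contributes d new edges; summing degrees gives Σd = 2E, so E′ = E + 2E = 3E = 240.
Each original face survives and each original vertex becomes one new face: F′ = F + V = 82.

160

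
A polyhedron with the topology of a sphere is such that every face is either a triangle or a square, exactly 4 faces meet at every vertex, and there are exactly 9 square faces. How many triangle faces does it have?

8

Let x be the number of triangles; then F = 9 + x.
Edge–face incidences: 2E = 4·9 + 3·x = 36 + 3x.
Every vertex has degree 4, so 4V = 2E.
Euler: V − E + F = 2 ⇒ (2E)/4 − E + (9 + x) = 2.
Multiply by 8: 2·(2E) − 4·(2E) + 8·(9 + x) = 16, i.e. 72 + 8x − 2·(36 + 3x) = 16.
Collecting terms: 2x = 16, so x = 8.
Then 2E = 36 + 3·8 = 60, so E = 30, V = 2E/4 = 15, F = 9 + 8 = 17.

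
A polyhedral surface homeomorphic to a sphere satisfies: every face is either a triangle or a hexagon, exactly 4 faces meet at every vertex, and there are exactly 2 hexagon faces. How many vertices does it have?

12

Let x be the number of triangles; then F = 2 + x.
Edge–face incidences: 2E = 6·2 + 3·x = 12 + 3x.
Every vertex has degree 4, so 4V = 2E.
Euler: V − E + F = 2 ⇒ (2E)/4 − E + (2 + x) = 2.
Multiply by 8: 2·(2E) − 4·(2E) + 8·(2 + x) = 16, i.e. 16 + 8x − 2·(12 + 3x) = 16.
Collecting terms: 2x − 8 = 16, so 2x = 24, so x = 12.
Then 2E = 12 + 3·12 = 48, so E = 24, V = 2E/4 = 12, F = 2 + 12 = 14.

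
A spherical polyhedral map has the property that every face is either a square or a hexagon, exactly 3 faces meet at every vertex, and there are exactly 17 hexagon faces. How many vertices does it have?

42

Let x be the number of squares; then F = 17 + x.
Edge–face incidences: 2E = 6·17 + 4·x = 102 + 4x.
Every vertex has degree 3, so 3V = 2E.
Euler: V − E + F = 2 ⇒ (2E)/3 − E + (17 + x) = 2.
Multiply by 6: 2·(2E) − 3·(2E) + 6·(17 + x) = 12, i.e. 102 + 6x − (102 + 4x) = 12.
Collecting terms: 2x = 12, so x = 6.
Then 2E = 102 + 4·6 = 126, so E = 63, V = 2E/3 = 42, F = 17 + 6 = 23.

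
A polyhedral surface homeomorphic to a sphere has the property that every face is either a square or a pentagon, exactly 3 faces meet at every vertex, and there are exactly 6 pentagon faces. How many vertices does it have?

14

Let x be the number of squares; then F = 6 + x.
Edge–face incidences: 2E = 5·6 + 4·x = 30 + 4x.
Every vertex has degree 3, so 3V = 2E.
Euler: V − E + F = 2 ⇒ (2E)/3 − E + (6 + x) = 2.
Multiply by 6: 2·(2E) − 3·(2E) + 6·(6 + x) = 12, i.e. 36 + 6x − (30 + 4x) = 12.
Collecting terms: 2x + 6 = 12, so 2x = 6, so x = 3.
Then 2E = 30 + 4·3 = 42, so E = 21, V = 2E/3 = 14, F = 6 + 3 = 9.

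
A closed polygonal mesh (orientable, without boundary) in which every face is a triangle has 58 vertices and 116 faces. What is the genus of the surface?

1

Every face is a triangle, so 2E = 3·116 = 348, giving E = 174.
χ = V − E + F = 58 − 174 + 116 = 0.
For a closed orientable surface χ = 2 − 2g, so g = (2 − (0))/2 = 1.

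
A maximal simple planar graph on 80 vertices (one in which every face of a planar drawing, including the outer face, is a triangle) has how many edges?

In a plane triangulation 3F = 2E and V − E + F = 2, so E = 3V − 6 = 3·80 − 6 = 234.

234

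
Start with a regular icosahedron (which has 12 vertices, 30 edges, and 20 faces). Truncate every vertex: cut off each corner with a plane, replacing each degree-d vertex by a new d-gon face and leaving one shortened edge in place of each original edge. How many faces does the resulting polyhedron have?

Truncation replaces each original edge-end by a new vertex, so V′ = 2E = 60.
Each original edge survives, and each old vertex of degree d contributes d new edges; summing degrees gives Σd = 2E, so E′ = E + 2E = 3E = 90.
Each original face survives and each original vertex becomes one new face: F′ = F + V = 32.

32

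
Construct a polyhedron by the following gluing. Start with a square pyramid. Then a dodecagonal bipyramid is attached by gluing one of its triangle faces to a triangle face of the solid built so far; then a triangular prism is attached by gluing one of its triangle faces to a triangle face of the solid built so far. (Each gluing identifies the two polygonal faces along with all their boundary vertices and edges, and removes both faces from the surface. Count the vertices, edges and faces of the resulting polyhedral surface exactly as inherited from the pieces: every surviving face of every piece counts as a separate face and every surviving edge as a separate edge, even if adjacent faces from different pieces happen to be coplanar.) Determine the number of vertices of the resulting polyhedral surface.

19

A square pyramid: V=5, E=8, F=5.
Attach a dodecagonal bipyramid (V=14, E=36, F=24) along a 3-gon: merge 3 vertices and 3 edges, delete both glued faces → V=16, E=41, F=27.
Attach a triangular prism (V=6, E=9, F=5) along a 3-gon: merge 3 vertices and 3 edges, delete both glued faces → V=19, E=47, F=30.
Check: V − E + F = 19 − 47 + 30 = 2.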